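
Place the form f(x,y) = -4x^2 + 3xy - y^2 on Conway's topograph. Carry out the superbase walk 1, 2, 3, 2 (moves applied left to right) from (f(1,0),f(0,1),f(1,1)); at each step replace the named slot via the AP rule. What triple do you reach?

start (-4,-1,-2) = (f(1,0),f(0,1),f(1,1))
replace slot 1: 2·((-1)+(-2)) − (-4) = -2 → (-2,-1,-2)
replace slot 2: 2·((-2)+(-2)) − (-1) = -7 → (-2,-7,-2)
replace slot 3: 2·((-2)+(-7)) − (-2) = -16 → (-2,-7,-16)
replace slot 2: 2·((-2)+(-16)) − (-7) = -29 → (-2,-29,-16)

-2,-29,-16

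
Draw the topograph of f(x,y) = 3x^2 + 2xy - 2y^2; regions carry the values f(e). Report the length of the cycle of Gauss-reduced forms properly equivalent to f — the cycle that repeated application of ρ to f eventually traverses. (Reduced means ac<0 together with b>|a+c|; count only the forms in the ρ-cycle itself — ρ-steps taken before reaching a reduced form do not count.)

D = 28, ⌊√D⌋ = 5
river: ρ → (-2,2,3)
river: ρ → (3,4,-1)
river: ρ → (-1,4,3)
river: ρ → (3,2,-2)
ρ-cycle length = 4 (tail of 0 descent steps not counted)

4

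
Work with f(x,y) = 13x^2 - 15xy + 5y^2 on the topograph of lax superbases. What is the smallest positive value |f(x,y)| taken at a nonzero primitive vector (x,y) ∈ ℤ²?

translate: b→11 (≡-15 mod 26), so (13,-15,5)→(13,11,3)
flip: (13,11,3)→(3,-11,13)
translate: b→1 (≡-11 mod 6), so (3,-11,13)→(3,1,3)
reduced (well bottom): (3,1,3) with a≤c, −a<b≤a
well minimum = a = 3

3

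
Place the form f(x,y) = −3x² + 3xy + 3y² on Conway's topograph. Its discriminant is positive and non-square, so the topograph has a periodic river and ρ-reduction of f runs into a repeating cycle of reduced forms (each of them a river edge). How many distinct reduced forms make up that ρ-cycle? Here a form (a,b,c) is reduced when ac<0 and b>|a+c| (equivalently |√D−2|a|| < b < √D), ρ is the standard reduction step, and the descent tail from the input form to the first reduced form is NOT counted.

D = 45, ⌊√D⌋ = 6
river: ρ → (3,3,-3)
river: ρ → (-3,3,3)
ρ-cycle length = 2 (tail of 0 descent steps not counted)

2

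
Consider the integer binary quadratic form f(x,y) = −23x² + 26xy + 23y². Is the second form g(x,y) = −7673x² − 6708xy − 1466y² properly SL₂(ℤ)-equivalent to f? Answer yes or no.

D₁ = 2792, D₂ = 2792
river cycle of f (length 18): (23, 20, -26), (-26, 32, 17), (17, 36, -22), (-22, 52, 1), (1, 52, -22), (-22, 36, 17), (17, 32, -26), (-26, 20, 23), (23, 26, -23), (-23, 20, 26), … (8 more)
river cycle of g (length 18): (-23, 26, 23), (23, 20, -26), (-26, 32, 17), (17, 36, -22), (-22, 52, 1), (1, 52, -22), (-22, 36, 17), (17, 32, -26), (-26, 20, 23), (23, 26, -23), … (8 more)
cycles coincide ⇒ equivalent

yes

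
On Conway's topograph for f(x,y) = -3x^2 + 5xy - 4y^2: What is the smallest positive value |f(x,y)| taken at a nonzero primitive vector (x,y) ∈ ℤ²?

translate: b→1 (≡-5 mod 6), so (3,-5,4)→(3,1,2)
flip: (3,1,2)→(2,-1,3)
reduced (well bottom): (2,-1,3) with a≤c, −a<b≤a
well minimum |f| = |-2| = 2 (negative-definite)

2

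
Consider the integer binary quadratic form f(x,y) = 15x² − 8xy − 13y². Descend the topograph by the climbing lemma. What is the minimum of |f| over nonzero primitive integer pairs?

descent: ρ → (-13,8,15)  [lands on river]
river: ρ → (15,22,-6)
river: ρ → (-6,26,7)
river: ρ → (7,16,-21)
river: ρ → (-21,26,2)
river: ρ → (2,26,-21)
river: ρ → (-21,16,7)
river: ρ → (7,26,-6)
river: ρ → (-6,22,15)
river: ρ → (15,8,-13)
river: ρ → (-13,18,10)
river: ρ → (10,22,-9)
river: ρ → (-9,14,18)
river: ρ → (18,22,-5)
river: ρ → (-5,28,3)
river: ρ → (3,26,-14)
river: ρ → (-14,2,15)
river: ρ → (15,28,-1)
river: ρ → (-1,28,15)
river: ρ → (15,2,-14)
river: ρ → (-14,26,3)
river: ρ → (3,28,-5)
river: ρ → (-5,22,18)
river: ρ → (18,14,-9)
river: ρ → (-9,22,10)
river: ρ → (10,18,-13)
closes: descent 1, river 26
min |a| on river = 1

1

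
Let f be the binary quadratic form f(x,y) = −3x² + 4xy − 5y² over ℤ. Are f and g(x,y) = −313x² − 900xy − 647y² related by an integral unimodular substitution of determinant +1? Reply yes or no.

D₁ = -44, D₂ = -44
f is negative-definite; reduce −f:
−f: translate: b→2 (≡-4 mod 6), so (3,-4,5)→(3,2,4)
−f: reduced (well bottom): (3,2,4) with a≤c, −a<b≤a
flip sign back: reduced form of f is (-3,-2,-4)
g is negative-definite; reduce −g:
−g: translate: b→274 (≡900 mod 626), so (313,900,647)→(313,274,60)
−g: flip: (313,274,60)→(60,-274,313)
−g: translate: b→-34 (≡-274 mod 120), so (60,-274,313)→(60,-34,5)
−g: flip: (60,-34,5)→(5,34,60)
−g: translate: b→4 (≡34 mod 10), so (5,34,60)→(5,4,3)
−g: flip: (5,4,3)→(3,-4,5)
−g: translate: b→2 (≡-4 mod 6), so (3,-4,5)→(3,2,4)
−g: reduced (well bottom): (3,2,4) with a≤c, −a<b≤a
flip sign back: reduced form of g is (-3,-2,-4)
reduced forms (-3, -2, -4) vs (-3, -2, -4) ⇒ equivalent

yes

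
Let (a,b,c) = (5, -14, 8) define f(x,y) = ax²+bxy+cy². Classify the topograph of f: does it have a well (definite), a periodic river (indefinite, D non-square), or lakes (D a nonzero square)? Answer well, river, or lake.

D = b²−4ac = (-14)² − 4·5·8 = 36
D = 6² is a perfect square ⇒ form factors over ℤ ⇒ lakes

lake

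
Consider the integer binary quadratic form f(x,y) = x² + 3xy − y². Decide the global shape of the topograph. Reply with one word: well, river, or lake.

D = b²−4ac = 3² − 4·1·(-1) = 13
D > 0 non-square ⇒ indefinite ⇒ periodic river

river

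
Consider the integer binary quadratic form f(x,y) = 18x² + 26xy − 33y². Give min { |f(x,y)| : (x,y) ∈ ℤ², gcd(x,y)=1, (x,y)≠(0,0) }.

river: ρ → (-33,40,11)
river: ρ → (11,48,-17)
river: ρ → (-17,54,2)
river: ρ → (2,54,-17)
river: ρ → (-17,48,11)
river: ρ → (11,40,-33)
river: ρ → (-33,26,18)
river: ρ → (18,46,-13)
river: ρ → (-13,32,39)
river: ρ → (39,46,-6)
river: ρ → (-6,50,23)
river: ρ → (23,42,-14)
river: ρ → (-14,42,23)
river: ρ → (23,50,-6)
river: ρ → (-6,46,39)
river: ρ → (39,32,-13)
river: ρ → (-13,46,18)
river: ρ → (18,26,-33)
closes: descent 0, river 18
min |a| on river = 2

2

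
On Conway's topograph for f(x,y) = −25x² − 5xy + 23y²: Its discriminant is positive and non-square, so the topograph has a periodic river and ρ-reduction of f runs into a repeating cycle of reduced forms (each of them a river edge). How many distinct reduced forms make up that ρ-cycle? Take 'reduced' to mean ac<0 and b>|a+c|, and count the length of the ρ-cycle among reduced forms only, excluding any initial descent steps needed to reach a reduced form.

D = 2325, ⌊√D⌋ = 48
descent: ρ → (23,5,-25)  [lands on river]
river: ρ → (-25,45,3)
river: ρ → (3,45,-25)
river: ρ → (-25,5,23)
river: ρ → (23,41,-7)
river: ρ → (-7,43,17)
river: ρ → (17,25,-25)
river: ρ → (-25,25,17)
river: ρ → (17,43,-7)
river: ρ → (-7,41,23)
ρ-cycle length = 10 (tail of 1 descent step not counted)

10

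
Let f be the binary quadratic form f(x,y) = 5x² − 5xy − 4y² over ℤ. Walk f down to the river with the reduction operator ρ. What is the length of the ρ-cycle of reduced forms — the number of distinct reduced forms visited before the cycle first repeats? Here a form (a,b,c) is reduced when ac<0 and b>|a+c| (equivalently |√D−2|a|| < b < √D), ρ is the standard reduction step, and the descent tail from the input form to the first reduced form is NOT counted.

D = 105, ⌊√D⌋ = 10
descent: ρ → (-4,5,5)  [lands on river]
river: ρ → (5,5,-4)
river: ρ → (-4,3,6)
river: ρ → (6,9,-1)
river: ρ → (-1,9,6)
river: ρ → (6,3,-4)
ρ-cycle length = 6 (tail of 1 descent step not counted)

6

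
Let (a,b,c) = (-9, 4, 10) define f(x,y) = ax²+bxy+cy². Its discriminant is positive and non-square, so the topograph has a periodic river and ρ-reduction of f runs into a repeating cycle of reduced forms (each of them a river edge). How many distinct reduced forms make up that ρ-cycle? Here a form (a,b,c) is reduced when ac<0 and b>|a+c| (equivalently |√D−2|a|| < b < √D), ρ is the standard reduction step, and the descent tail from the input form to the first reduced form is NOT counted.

D = 376, ⌊√D⌋ = 19
river: ρ → (10,16,-3)
river: ρ → (-3,14,15)
river: ρ → (15,16,-2)
river: ρ → (-2,16,15)
river: ρ → (15,14,-3)
river: ρ → (-3,16,10)
river: ρ → (10,4,-9)
river: ρ → (-9,14,5)
river: ρ → (5,16,-6)
river: ρ → (-6,8,13)
river: ρ → (13,18,-1)
river: ρ → (-1,18,13)
river: ρ → (13,8,-6)
river: ρ → (-6,16,5)
river: ρ → (5,14,-9)
river: ρ → (-9,4,10)
ρ-cycle length = 16 (tail of 0 descent steps not counted)

16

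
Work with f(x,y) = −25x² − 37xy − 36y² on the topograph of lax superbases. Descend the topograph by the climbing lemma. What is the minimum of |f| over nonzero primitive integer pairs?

translate: b→-13 (≡37 mod 50), so (25,37,36)→(25,-13,24)
flip: (25,-13,24)→(24,13,25)
reduced (well bottom): (24,13,25) with a≤c, −a<b≤a
well minimum |f| = |-24| = 24 (negative-definite)

24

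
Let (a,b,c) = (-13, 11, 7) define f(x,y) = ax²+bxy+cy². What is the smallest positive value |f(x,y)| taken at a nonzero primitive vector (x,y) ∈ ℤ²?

river: ρ → (7,17,-7)
river: ρ → (-7,11,13)
river: ρ → (13,15,-5)
river: ρ → (-5,15,13)
river: ρ → (13,11,-7)
river: ρ → (-7,17,7)
river: ρ → (7,11,-13)
river: ρ → (-13,15,5)
river: ρ → (5,15,-13)
river: ρ → (-13,11,7)
closes: descent 0, river 10
min |a| on river = 5

5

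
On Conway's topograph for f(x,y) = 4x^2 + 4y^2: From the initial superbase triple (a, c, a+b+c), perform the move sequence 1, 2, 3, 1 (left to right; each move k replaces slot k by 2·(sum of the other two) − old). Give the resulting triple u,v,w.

start (4,4,8) = (f(1,0),f(0,1),f(1,1))
replace slot 1: 2·(4+8) − 4 = 20 → (20,4,8)
replace slot 2: 2·(20+8) − 4 = 52 → (20,52,8)
replace slot 3: 2·(20+52) − 8 = 136 → (20,52,136)
replace slot 1: 2·(52+136) − 20 = 356 → (356,52,136)

356,52,136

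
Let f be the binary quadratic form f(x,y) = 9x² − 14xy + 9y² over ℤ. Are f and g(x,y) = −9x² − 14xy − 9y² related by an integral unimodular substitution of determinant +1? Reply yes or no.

D₁ = -128, D₂ = -128
f: translate: b→4 (≡-14 mod 18), so (9,-14,9)→(9,4,4)
f: flip: (9,4,4)→(4,-4,9)
f: translate: b→4 (≡-4 mod 8), so (4,-4,9)→(4,4,9)
f: reduced (well bottom): (4,4,9) with a≤c, −a<b≤a
g is negative-definite; reduce −g:
−g: translate: b→-4 (≡14 mod 18), so (9,14,9)→(9,-4,4)
−g: flip: (9,-4,4)→(4,4,9)
−g: reduced (well bottom): (4,4,9) with a≤c, −a<b≤a
flip sign back: reduced form of g is (-4,-4,-9)
reduced forms (4, 4, 9) vs (-4, -4, -9) ⇒ inequivalent

no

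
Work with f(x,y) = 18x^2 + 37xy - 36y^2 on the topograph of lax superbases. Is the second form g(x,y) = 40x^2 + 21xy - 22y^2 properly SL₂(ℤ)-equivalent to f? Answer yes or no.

D₁ = 3961, D₂ = 3961
river cycle of f (length 98): (-36, 35, 19), (19, 41, -30), (-30, 19, 30), (30, 41, -19), (-19, 35, 36), (36, 37, -18), (-18, 35, 38), (38, 41, -15), (-15, 49, 26), (26, 55, -9), … (88 more)
river cycle of g (length 90): (-22, 23, 39), (39, 55, -6), (-6, 53, 48), (48, 43, -11), (-11, 45, 44), (44, 43, -12), (-12, 53, 24), (24, 43, -22), (-22, 45, 22), (22, 43, -24), … (80 more)
cycles differ ⇒ inequivalent

no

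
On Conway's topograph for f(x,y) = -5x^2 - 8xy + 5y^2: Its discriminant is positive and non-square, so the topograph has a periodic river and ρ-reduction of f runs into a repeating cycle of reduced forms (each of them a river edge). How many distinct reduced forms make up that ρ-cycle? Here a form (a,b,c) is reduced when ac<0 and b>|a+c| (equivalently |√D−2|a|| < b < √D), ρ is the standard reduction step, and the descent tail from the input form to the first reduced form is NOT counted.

D = 164, ⌊√D⌋ = 12
descent: ρ → (5,8,-5)  [lands on river]
river: ρ → (-5,12,1)
river: ρ → (1,12,-5)
river: ρ → (-5,8,5)
river: ρ → (5,12,-1)
river: ρ → (-1,12,5)
ρ-cycle length = 6 (tail of 1 descent step not counted)

6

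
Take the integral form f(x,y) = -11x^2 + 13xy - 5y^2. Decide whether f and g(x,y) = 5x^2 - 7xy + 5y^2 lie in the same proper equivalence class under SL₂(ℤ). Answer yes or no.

D₁ = -51, D₂ = -51
f is negative-definite; reduce −f:
−f: translate: b→9 (≡-13 mod 22), so (11,-13,5)→(11,9,3)
−f: flip: (11,9,3)→(3,-9,11)
−f: translate: b→3 (≡-9 mod 6), so (3,-9,11)→(3,3,5)
−f: reduced (well bottom): (3,3,5) with a≤c, −a<b≤a
flip sign back: reduced form of f is (-3,-3,-5)
g: translate: b→3 (≡-7 mod 10), so (5,-7,5)→(5,3,3)
g: flip: (5,3,3)→(3,-3,5)
g: translate: b→3 (≡-3 mod 6), so (3,-3,5)→(3,3,5)
g: reduced (well bottom): (3,3,5) with a≤c, −a<b≤a
reduced forms (-3, -3, -5) vs (3, 3, 5) ⇒ inequivalent

no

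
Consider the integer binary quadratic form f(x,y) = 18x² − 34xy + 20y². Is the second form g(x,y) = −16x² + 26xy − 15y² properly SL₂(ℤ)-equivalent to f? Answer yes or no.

D₁ = -284, D₂ = -284
f: translate: b→2 (≡-34 mod 36), so (18,-34,20)→(18,2,4)
f: flip: (18,2,4)→(4,-2,18)
f: reduced (well bottom): (4,-2,18) with a≤c, −a<b≤a
g is negative-definite; reduce −g:
−g: translate: b→6 (≡-26 mod 32), so (16,-26,15)→(16,6,5)
−g: flip: (16,6,5)→(5,-6,16)
−g: translate: b→4 (≡-6 mod 10), so (5,-6,16)→(5,4,15)
−g: reduced (well bottom): (5,4,15) with a≤c, −a<b≤a
flip sign back: reduced form of g is (-5,-4,-15)
reduced forms (4, -2, 18) vs (-5, -4, -15) ⇒ inequivalent

no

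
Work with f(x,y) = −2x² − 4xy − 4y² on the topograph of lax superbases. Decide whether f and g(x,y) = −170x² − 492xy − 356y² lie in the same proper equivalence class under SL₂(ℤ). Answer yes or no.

D₁ = -16, D₂ = -16
f is negative-definite; reduce −f:
−f: translate: b→0 (≡4 mod 4), so (2,4,4)→(2,0,2)
−f: reduced (well bottom): (2,0,2) with a≤c, −a<b≤a
flip sign back: reduced form of f is (-2,0,-2)
g is negative-definite; reduce −g:
−g: translate: b→152 (≡492 mod 340), so (170,492,356)→(170,152,34)
−g: flip: (170,152,34)→(34,-152,170)
−g: translate: b→-16 (≡-152 mod 68), so (34,-152,170)→(34,-16,2)
−g: flip: (34,-16,2)→(2,16,34)
−g: translate: b→0 (≡16 mod 4), so (2,16,34)→(2,0,2)
−g: reduced (well bottom): (2,0,2) with a≤c, −a<b≤a
flip sign back: reduced form of g is (-2,0,-2)
reduced forms (-2, 0, -2) vs (-2, 0, -2) ⇒ equivalent

yes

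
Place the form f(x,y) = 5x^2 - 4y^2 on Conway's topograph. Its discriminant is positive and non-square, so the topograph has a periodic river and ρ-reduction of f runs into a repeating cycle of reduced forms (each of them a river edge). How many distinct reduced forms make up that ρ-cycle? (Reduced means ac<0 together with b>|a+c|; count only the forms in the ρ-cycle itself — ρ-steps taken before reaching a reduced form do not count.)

D = 80, ⌊√D⌋ = 8
descent: ρ → (-4,8,1)  [lands on river]
river: ρ → (1,8,-4)
ρ-cycle length = 2 (tail of 1 descent step not counted)

2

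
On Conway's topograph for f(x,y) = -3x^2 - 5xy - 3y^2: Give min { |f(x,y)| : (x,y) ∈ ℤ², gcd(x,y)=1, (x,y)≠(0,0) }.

translate: b→-1 (≡5 mod 6), so (3,5,3)→(3,-1,1)
flip: (3,-1,1)→(1,1,3)
reduced (well bottom): (1,1,3) with a≤c, −a<b≤a
well minimum |f| = |-1| = 1 (negative-definite)

1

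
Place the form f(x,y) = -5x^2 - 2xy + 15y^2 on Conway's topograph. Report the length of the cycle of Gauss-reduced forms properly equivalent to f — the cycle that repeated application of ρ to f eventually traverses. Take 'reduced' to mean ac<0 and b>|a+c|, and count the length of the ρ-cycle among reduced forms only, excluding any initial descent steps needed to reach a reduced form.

D = 304, ⌊√D⌋ = 17
descent: ρ → (15,2,-5)
descent: ρ → (-5,8,12)  [lands on river]
river: ρ → (12,16,-1)
river: ρ → (-1,16,12)
river: ρ → (12,8,-5)
river: ρ → (-5,12,8)
river: ρ → (8,4,-9)
river: ρ → (-9,14,3)
river: ρ → (3,16,-4)
river: ρ → (-4,16,3)
river: ρ → (3,14,-9)
river: ρ → (-9,4,8)
river: ρ → (8,12,-5)
ρ-cycle length = 12 (tail of 2 descent steps not counted)

12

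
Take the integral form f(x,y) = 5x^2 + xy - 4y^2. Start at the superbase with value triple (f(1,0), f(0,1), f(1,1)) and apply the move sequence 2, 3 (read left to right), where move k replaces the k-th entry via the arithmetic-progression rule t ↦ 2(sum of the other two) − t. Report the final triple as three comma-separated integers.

start (5,-4,2) = (f(1,0),f(0,1),f(1,1))
replace slot 2: 2·(5+2) − (-4) = 18 → (5,18,2)
replace slot 3: 2·(5+18) − 2 = 44 → (5,18,44)

5,18,44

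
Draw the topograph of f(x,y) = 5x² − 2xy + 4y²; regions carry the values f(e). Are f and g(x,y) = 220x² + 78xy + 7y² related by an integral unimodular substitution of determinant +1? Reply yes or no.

D₁ = -76, D₂ = -76
f: flip: (5,-2,4)→(4,2,5)
f: reduced (well bottom): (4,2,5) with a≤c, −a<b≤a
g: flip: (220,78,7)→(7,-78,220)
g: translate: b→6 (≡-78 mod 14), so (7,-78,220)→(7,6,4)
g: flip: (7,6,4)→(4,-6,7)
g: translate: b→2 (≡-6 mod 8), so (4,-6,7)→(4,2,5)
g: reduced (well bottom): (4,2,5) with a≤c, −a<b≤a
reduced forms (4, 2, 5) vs (4, 2, 5) ⇒ equivalent

yes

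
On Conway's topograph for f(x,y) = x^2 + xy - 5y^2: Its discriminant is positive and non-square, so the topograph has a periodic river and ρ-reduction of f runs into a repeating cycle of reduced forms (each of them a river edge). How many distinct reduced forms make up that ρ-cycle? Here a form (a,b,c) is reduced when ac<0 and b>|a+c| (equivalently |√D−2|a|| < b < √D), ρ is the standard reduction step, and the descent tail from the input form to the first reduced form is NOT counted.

D = 21, ⌊√D⌋ = 4
descent: ρ → (-5,-1,1)
descent: ρ → (1,3,-3)  [lands on river]
river: ρ → (-3,3,1)
ρ-cycle length = 2 (tail of 2 descent steps not counted)

2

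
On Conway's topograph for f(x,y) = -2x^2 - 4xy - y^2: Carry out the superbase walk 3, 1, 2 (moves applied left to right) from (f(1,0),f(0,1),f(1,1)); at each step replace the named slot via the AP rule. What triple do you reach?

start (-2,-1,-7) = (f(1,0),f(0,1),f(1,1))
replace slot 3: 2·((-2)+(-1)) − (-7) = 1 → (-2,-1,1)
replace slot 1: 2·((-1)+1) − (-2) = 2 → (2,-1,1)
replace slot 2: 2·(2+1) − (-1) = 7 → (2,7,1)

2,7,1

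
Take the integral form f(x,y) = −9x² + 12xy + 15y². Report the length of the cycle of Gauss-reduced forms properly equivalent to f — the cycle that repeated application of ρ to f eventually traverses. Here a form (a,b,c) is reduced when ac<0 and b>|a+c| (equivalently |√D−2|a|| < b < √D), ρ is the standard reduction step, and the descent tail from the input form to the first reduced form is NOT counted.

D = 684, ⌊√D⌋ = 26
river: ρ → (15,18,-6)
river: ρ → (-6,18,15)
river: ρ → (15,12,-9)
river: ρ → (-9,24,3)
river: ρ → (3,24,-9)
river: ρ → (-9,12,15)
ρ-cycle length = 6 (tail of 0 descent steps not counted)

6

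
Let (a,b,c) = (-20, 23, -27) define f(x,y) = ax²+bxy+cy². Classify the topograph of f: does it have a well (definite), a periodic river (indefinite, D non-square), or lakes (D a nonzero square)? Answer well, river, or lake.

D = b²−4ac = 23² − 4·(-20)·(-27) = -1631
D < 0 ⇒ definite ⇒ every region one sign ⇒ single well

well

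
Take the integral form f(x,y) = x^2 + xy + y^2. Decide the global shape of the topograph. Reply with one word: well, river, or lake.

D = b²−4ac = 1² − 4·1·1 = -3
D < 0 ⇒ definite ⇒ every region one sign ⇒ single well

well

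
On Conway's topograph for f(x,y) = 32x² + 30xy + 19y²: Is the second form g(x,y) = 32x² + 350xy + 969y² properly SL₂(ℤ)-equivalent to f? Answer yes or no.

D₁ = -1532, D₂ = -1532
f: flip: (32,30,19)→(19,-30,32)
f: translate: b→8 (≡-30 mod 38), so (19,-30,32)→(19,8,21)
f: reduced (well bottom): (19,8,21) with a≤c, −a<b≤a
g: translate: b→30 (≡350 mod 64), so (32,350,969)→(32,30,19)
g: flip: (32,30,19)→(19,-30,32)
g: translate: b→8 (≡-30 mod 38), so (19,-30,32)→(19,8,21)
g: reduced (well bottom): (19,8,21) with a≤c, −a<b≤a
reduced forms (19, 8, 21) vs (19, 8, 21) ⇒ equivalent

yes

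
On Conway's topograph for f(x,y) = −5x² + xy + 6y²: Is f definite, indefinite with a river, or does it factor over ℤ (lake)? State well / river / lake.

D = b²−4ac = 1² − 4·(-5)·6 = 121
D = 11² is a perfect square ⇒ form factors over ℤ ⇒ lakes

lake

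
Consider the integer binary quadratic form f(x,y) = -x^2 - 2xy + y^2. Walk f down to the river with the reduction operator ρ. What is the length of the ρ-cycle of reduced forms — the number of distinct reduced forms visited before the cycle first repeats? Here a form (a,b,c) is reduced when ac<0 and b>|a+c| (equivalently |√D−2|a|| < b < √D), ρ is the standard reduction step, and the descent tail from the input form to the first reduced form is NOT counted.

D = 8, ⌊√D⌋ = 2
descent: ρ → (1,2,-1)  [lands on river]
river: ρ → (-1,2,1)
ρ-cycle length = 2 (tail of 1 descent step not counted)

2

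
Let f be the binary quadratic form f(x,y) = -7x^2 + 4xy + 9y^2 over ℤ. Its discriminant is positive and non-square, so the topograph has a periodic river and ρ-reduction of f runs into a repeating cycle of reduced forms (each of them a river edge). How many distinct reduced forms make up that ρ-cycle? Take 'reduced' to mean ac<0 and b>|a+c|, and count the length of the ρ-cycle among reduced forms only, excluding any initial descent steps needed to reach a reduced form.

D = 268, ⌊√D⌋ = 16
river: ρ → (9,14,-2)
river: ρ → (-2,14,9)
river: ρ → (9,4,-7)
river: ρ → (-7,10,6)
river: ρ → (6,14,-3)
river: ρ → (-3,16,1)
river: ρ → (1,16,-3)
river: ρ → (-3,14,6)
river: ρ → (6,10,-7)
river: ρ → (-7,4,9)
ρ-cycle length = 10 (tail of 0 descent steps not counted)

10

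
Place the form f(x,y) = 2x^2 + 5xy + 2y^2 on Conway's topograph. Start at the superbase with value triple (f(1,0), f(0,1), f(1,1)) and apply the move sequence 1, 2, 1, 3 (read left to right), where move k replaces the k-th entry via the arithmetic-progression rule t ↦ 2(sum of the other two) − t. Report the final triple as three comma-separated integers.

start (2,2,9) = (f(1,0),f(0,1),f(1,1))
replace slot 1: 2·(2+9) − 2 = 20 → (20,2,9)
replace slot 2: 2·(20+9) − 2 = 56 → (20,56,9)
replace slot 1: 2·(56+9) − 20 = 110 → (110,56,9)
replace slot 3: 2·(110+56) − 9 = 323 → (110,56,323)

110,56,323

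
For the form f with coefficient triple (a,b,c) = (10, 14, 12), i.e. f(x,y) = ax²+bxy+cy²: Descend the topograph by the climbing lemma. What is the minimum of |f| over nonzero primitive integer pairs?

translate: b→-6 (≡14 mod 20), so (10,14,12)→(10,-6,8)
flip: (10,-6,8)→(8,6,10)
reduced (well bottom): (8,6,10) with a≤c, −a<b≤a
well minimum = a = 8

8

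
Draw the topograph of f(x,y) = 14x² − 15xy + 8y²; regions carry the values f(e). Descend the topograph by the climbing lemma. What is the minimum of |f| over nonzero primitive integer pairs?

translate: b→13 (≡-15 mod 28), so (14,-15,8)→(14,13,7)
flip: (14,13,7)→(7,-13,14)
translate: b→1 (≡-13 mod 14), so (7,-13,14)→(7,1,8)
reduced (well bottom): (7,1,8) with a≤c, −a<b≤a
well minimum = a = 7

7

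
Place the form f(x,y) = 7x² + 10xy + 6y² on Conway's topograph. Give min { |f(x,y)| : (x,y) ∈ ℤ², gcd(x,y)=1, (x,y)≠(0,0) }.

translate: b→-4 (≡10 mod 14), so (7,10,6)→(7,-4,3)
flip: (7,-4,3)→(3,4,7)
translate: b→-2 (≡4 mod 6), so (3,4,7)→(3,-2,6)
reduced (well bottom): (3,-2,6) with a≤c, −a<b≤a
well minimum = a = 3

3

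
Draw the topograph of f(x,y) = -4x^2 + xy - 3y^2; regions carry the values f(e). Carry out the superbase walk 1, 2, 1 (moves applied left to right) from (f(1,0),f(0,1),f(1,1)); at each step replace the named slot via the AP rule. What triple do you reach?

start (-4,-3,-6) = (f(1,0),f(0,1),f(1,1))
replace slot 1: 2·((-3)+(-6)) − (-4) = -14 → (-14,-3,-6)
replace slot 2: 2·((-14)+(-6)) − (-3) = -37 → (-14,-37,-6)
replace slot 1: 2·((-37)+(-6)) − (-14) = -72 → (-72,-37,-6)

-72,-37,-6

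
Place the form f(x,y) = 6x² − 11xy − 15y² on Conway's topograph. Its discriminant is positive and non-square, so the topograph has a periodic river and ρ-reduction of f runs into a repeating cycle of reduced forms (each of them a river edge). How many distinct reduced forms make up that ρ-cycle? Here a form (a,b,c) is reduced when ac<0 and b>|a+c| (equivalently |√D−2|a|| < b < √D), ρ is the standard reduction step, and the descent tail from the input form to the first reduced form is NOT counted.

D = 481, ⌊√D⌋ = 21
descent: ρ → (-15,11,6)  [lands on river]
river: ρ → (6,13,-13)
river: ρ → (-13,13,6)
river: ρ → (6,11,-15)
river: ρ → (-15,19,2)
river: ρ → (2,21,-5)
river: ρ → (-5,19,6)
river: ρ → (6,17,-8)
river: ρ → (-8,15,8)
river: ρ → (8,17,-6)
river: ρ → (-6,19,5)
river: ρ → (5,21,-2)
river: ρ → (-2,19,15)
river: ρ → (15,11,-6)
river: ρ → (-6,13,13)
river: ρ → (13,13,-6)
river: ρ → (-6,11,15)
river: ρ → (15,19,-2)
river: ρ → (-2,21,5)
river: ρ → (5,19,-6)
river: ρ → (-6,17,8)
river: ρ → (8,15,-8)
river: ρ → (-8,17,6)
river: ρ → (6,19,-5)
river: ρ → (-5,21,2)
river: ρ → (2,19,-15)
ρ-cycle length = 26 (tail of 1 descent step not counted)

26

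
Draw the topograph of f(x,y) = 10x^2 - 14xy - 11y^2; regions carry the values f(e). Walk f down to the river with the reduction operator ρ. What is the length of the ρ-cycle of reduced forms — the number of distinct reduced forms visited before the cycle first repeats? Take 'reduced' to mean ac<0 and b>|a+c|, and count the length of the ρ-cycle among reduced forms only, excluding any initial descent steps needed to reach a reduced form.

D = 636, ⌊√D⌋ = 25
descent: ρ → (-11,14,10)  [lands on river]
river: ρ → (10,6,-15)
river: ρ → (-15,24,1)
river: ρ → (1,24,-15)
river: ρ → (-15,6,10)
river: ρ → (10,14,-11)
river: ρ → (-11,8,13)
river: ρ → (13,18,-6)
river: ρ → (-6,18,13)
river: ρ → (13,8,-11)
ρ-cycle length = 10 (tail of 1 descent step not counted)

10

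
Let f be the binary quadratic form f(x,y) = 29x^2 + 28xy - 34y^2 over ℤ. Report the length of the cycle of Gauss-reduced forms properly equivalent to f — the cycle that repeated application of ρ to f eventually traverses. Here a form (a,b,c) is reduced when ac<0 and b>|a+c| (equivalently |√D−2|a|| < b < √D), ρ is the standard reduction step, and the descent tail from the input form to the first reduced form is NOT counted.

D = 4728, ⌊√D⌋ = 68
river: ρ → (-34,40,23)
river: ρ → (23,52,-22)
river: ρ → (-22,36,39)
river: ρ → (39,42,-19)
river: ρ → (-19,34,47)
river: ρ → (47,60,-6)
river: ρ → (-6,60,47)
river: ρ → (47,34,-19)
river: ρ → (-19,42,39)
river: ρ → (39,36,-22)
river: ρ → (-22,52,23)
river: ρ → (23,40,-34)
river: ρ → (-34,28,29)
river: ρ → (29,30,-33)
river: ρ → (-33,36,26)
river: ρ → (26,68,-1)
river: ρ → (-1,68,26)
river: ρ → (26,36,-33)
river: ρ → (-33,30,29)
river: ρ → (29,28,-34)
ρ-cycle length = 20 (tail of 0 descent steps not counted)

20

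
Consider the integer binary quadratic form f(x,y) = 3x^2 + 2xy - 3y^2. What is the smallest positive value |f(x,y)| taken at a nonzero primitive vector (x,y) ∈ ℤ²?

river: ρ → (-3,4,2)
river: ρ → (2,4,-3)
river: ρ → (-3,2,3)
river: ρ → (3,4,-2)
river: ρ → (-2,4,3)
river: ρ → (3,2,-3)
closes: descent 0, river 6
min |a| on river = 2

2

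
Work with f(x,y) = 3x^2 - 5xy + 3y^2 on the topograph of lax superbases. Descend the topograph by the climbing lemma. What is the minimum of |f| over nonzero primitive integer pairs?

translate: b→1 (≡-5 mod 6), so (3,-5,3)→(3,1,1)
flip: (3,1,1)→(1,-1,3)
translate: b→1 (≡-1 mod 2), so (1,-1,3)→(1,1,3)
reduced (well bottom): (1,1,3) with a≤c, −a<b≤a
well minimum = a = 1

1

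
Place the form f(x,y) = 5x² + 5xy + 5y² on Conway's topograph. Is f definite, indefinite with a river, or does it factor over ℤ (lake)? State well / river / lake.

D = b²−4ac = 5² − 4·5·5 = -75
D < 0 ⇒ definite ⇒ every region one sign ⇒ single well

well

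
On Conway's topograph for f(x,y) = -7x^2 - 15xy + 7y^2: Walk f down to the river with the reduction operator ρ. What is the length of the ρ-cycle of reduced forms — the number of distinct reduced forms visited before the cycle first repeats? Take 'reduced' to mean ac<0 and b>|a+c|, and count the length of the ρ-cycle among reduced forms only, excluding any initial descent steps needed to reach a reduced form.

D = 421, ⌊√D⌋ = 20
descent: ρ → (7,15,-7)  [lands on river]
river: ρ → (-7,13,9)
river: ρ → (9,5,-11)
river: ρ → (-11,17,3)
river: ρ → (3,19,-5)
river: ρ → (-5,11,15)
river: ρ → (15,19,-1)
river: ρ → (-1,19,15)
river: ρ → (15,11,-5)
river: ρ → (-5,19,3)
river: ρ → (3,17,-11)
river: ρ → (-11,5,9)
river: ρ → (9,13,-7)
river: ρ → (-7,15,7)
river: ρ → (7,13,-9)
river: ρ → (-9,5,11)
river: ρ → (11,17,-3)
river: ρ → (-3,19,5)
river: ρ → (5,11,-15)
river: ρ → (-15,19,1)
river: ρ → (1,19,-15)
river: ρ → (-15,11,5)
river: ρ → (5,19,-3)
river: ρ → (-3,17,11)
river: ρ → (11,5,-9)
river: ρ → (-9,13,7)
ρ-cycle length = 26 (tail of 1 descent step not counted)

26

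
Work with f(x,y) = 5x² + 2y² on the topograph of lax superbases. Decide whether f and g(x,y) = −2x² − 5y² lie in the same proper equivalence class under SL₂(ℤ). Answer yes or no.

D₁ = -40, D₂ = -40
f: flip: (5,0,2)→(2,0,5)
f: reduced (well bottom): (2,0,5) with a≤c, −a<b≤a
g is negative-definite; reduce −g:
−g: reduced (well bottom): (2,0,5) with a≤c, −a<b≤a
flip sign back: reduced form of g is (-2,0,-5)
reduced forms (2, 0, 5) vs (-2, 0, -5) ⇒ inequivalent

no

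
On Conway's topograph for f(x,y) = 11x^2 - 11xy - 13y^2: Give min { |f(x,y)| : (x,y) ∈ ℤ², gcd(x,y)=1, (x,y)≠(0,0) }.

descent: ρ → (-13,11,11)  [lands on river]
river: ρ → (11,11,-13)
river: ρ → (-13,15,9)
river: ρ → (9,21,-7)
river: ρ → (-7,21,9)
river: ρ → (9,15,-13)
closes: descent 1, river 6
min |a| on river = 7

7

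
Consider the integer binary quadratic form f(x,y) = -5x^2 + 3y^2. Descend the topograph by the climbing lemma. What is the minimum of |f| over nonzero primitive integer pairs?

descent: ρ → (3,6,-2)  [lands on river]
river: ρ → (-2,6,3)
closes: descent 1, river 2
min |a| on river = 2

2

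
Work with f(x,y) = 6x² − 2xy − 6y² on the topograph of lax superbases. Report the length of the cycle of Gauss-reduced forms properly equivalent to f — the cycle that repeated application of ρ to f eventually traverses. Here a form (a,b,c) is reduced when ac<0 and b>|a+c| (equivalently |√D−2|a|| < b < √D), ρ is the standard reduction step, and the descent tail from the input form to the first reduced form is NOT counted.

D = 148, ⌊√D⌋ = 12
descent: ρ → (-6,2,6)  [lands on river]
river: ρ → (6,10,-2)
river: ρ → (-2,10,6)
river: ρ → (6,2,-6)
river: ρ → (-6,10,2)
river: ρ → (2,10,-6)
ρ-cycle length = 6 (tail of 1 descent step not counted)

6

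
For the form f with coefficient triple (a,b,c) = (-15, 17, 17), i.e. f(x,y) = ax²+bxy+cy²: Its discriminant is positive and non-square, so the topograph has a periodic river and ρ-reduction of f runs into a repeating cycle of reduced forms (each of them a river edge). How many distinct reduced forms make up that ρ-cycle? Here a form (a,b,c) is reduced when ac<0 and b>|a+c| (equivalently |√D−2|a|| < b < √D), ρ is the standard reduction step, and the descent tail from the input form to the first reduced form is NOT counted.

D = 1309, ⌊√D⌋ = 36
river: ρ → (17,17,-15)
river: ρ → (-15,13,19)
river: ρ → (19,25,-9)
river: ρ → (-9,29,13)
river: ρ → (13,23,-15)
river: ρ → (-15,7,21)
river: ρ → (21,35,-1)
river: ρ → (-1,35,21)
river: ρ → (21,7,-15)
river: ρ → (-15,23,13)
river: ρ → (13,29,-9)
river: ρ → (-9,25,19)
river: ρ → (19,13,-15)
river: ρ → (-15,17,17)
ρ-cycle length = 14 (tail of 0 descent steps not counted)

14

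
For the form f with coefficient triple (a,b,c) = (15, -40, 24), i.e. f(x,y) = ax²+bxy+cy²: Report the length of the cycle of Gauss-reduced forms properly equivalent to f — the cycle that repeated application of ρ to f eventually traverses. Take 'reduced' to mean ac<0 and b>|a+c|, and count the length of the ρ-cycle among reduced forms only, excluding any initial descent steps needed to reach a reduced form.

D = 160, ⌊√D⌋ = 12
descent: ρ → (24,-8,-1)
descent: ρ → (-1,12,4)  [lands on river]
river: ρ → (4,12,-1)
ρ-cycle length = 2 (tail of 2 descent steps not counted)

2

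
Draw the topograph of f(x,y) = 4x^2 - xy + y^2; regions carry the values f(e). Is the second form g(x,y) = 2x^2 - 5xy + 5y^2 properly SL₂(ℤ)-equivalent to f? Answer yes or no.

D₁ = -15, D₂ = -15
f: flip: (4,-1,1)→(1,1,4)
f: reduced (well bottom): (1,1,4) with a≤c, −a<b≤a
g: translate: b→-1 (≡-5 mod 4), so (2,-5,5)→(2,-1,2)
g: flip: (2,-1,2)→(2,1,2)
g: reduced (well bottom): (2,1,2) with a≤c, −a<b≤a
reduced forms (1, 1, 4) vs (2, 1, 2) ⇒ inequivalent

no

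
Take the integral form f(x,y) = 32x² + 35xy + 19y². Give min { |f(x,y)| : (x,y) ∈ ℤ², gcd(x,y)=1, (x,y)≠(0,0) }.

translate: b→-29 (≡35 mod 64), so (32,35,19)→(32,-29,16)
flip: (32,-29,16)→(16,29,32)
translate: b→-3 (≡29 mod 32), so (16,29,32)→(16,-3,19)
reduced (well bottom): (16,-3,19) with a≤c, −a<b≤a
well minimum = a = 16

16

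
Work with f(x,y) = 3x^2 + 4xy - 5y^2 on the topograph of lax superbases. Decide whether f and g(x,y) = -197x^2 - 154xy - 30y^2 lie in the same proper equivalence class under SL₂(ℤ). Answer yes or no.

D₁ = 76, D₂ = 76
river cycle of f (length 6): (-5, 6, 2), (2, 6, -5), (-5, 4, 3), (3, 8, -1), (-1, 8, 3), (3, 4, -5)
river cycle of g (length 6): (-5, 6, 2), (2, 6, -5), (-5, 4, 3), (3, 8, -1), (-1, 8, 3), (3, 4, -5)
cycles coincide ⇒ equivalent

yes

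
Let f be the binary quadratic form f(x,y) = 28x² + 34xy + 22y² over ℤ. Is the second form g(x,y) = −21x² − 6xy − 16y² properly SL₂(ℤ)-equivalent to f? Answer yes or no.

D₁ = -1308, D₂ = -1308
f: translate: b→-22 (≡34 mod 56), so (28,34,22)→(28,-22,16)
f: flip: (28,-22,16)→(16,22,28)
f: translate: b→-10 (≡22 mod 32), so (16,22,28)→(16,-10,22)
f: reduced (well bottom): (16,-10,22) with a≤c, −a<b≤a
g is negative-definite; reduce −g:
−g: flip: (21,6,16)→(16,-6,21)
−g: reduced (well bottom): (16,-6,21) with a≤c, −a<b≤a
flip sign back: reduced form of g is (-16,6,-21)
reduced forms (16, -10, 22) vs (-16, 6, -21) ⇒ inequivalent

no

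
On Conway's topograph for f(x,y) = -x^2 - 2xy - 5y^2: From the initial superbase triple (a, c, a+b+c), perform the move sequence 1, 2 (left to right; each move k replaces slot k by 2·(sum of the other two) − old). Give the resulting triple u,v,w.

start (-1,-5,-8) = (f(1,0),f(0,1),f(1,1))
replace slot 1: 2·((-5)+(-8)) − (-1) = -25 → (-25,-5,-8)
replace slot 2: 2·((-25)+(-8)) − (-5) = -61 → (-25,-61,-8)

-25,-61,-8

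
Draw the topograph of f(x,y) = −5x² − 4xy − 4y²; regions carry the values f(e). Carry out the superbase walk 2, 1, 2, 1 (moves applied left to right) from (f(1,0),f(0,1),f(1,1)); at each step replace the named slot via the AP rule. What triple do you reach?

start (-5,-4,-13) = (f(1,0),f(0,1),f(1,1))
replace slot 2: 2·((-5)+(-13)) − (-4) = -32 → (-5,-32,-13)
replace slot 1: 2·((-32)+(-13)) − (-5) = -85 → (-85,-32,-13)
replace slot 2: 2·((-85)+(-13)) − (-32) = -164 → (-85,-164,-13)
replace slot 1: 2·((-164)+(-13)) − (-85) = -269 → (-269,-164,-13)

-269,-164,-13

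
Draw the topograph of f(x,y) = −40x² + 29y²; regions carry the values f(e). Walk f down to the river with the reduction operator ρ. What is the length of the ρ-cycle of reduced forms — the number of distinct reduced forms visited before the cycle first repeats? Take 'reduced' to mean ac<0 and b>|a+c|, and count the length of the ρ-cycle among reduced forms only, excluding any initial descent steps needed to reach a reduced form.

D = 4640, ⌊√D⌋ = 68
descent: ρ → (29,58,-11)  [lands on river]
river: ρ → (-11,52,44)
river: ρ → (44,36,-19)
river: ρ → (-19,40,40)
river: ρ → (40,40,-19)
river: ρ → (-19,36,44)
river: ρ → (44,52,-11)
river: ρ → (-11,58,29)
ρ-cycle length = 8 (tail of 1 descent step not counted)

8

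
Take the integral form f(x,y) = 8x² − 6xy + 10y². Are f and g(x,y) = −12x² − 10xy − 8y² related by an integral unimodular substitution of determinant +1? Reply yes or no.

D₁ = -284, D₂ = -284
f: reduced (well bottom): (8,-6,10) with a≤c, −a<b≤a
g is negative-definite; reduce −g:
−g: flip: (12,10,8)→(8,-10,12)
−g: translate: b→6 (≡-10 mod 16), so (8,-10,12)→(8,6,10)
−g: reduced (well bottom): (8,6,10) with a≤c, −a<b≤a
flip sign back: reduced form of g is (-8,-6,-10)
reduced forms (8, -6, 10) vs (-8, -6, -10) ⇒ inequivalent

no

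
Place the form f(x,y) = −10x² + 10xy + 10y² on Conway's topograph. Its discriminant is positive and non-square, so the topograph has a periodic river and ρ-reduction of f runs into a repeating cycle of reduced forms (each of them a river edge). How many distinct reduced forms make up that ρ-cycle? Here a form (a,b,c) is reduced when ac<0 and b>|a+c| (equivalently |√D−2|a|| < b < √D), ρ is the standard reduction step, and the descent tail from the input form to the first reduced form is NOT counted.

D = 500, ⌊√D⌋ = 22
river: ρ → (10,10,-10)
river: ρ → (-10,10,10)
ρ-cycle length = 2 (tail of 0 descent steps not counted)

2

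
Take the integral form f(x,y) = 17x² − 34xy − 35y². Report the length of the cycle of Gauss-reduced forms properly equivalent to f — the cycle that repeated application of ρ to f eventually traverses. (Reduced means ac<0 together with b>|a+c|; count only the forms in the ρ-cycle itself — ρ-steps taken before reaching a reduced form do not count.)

D = 3536, ⌊√D⌋ = 59
descent: ρ → (-35,34,17)  [lands on river]
river: ρ → (17,34,-35)
river: ρ → (-35,36,16)
river: ρ → (16,28,-43)
river: ρ → (-43,58,1)
river: ρ → (1,58,-43)
river: ρ → (-43,28,16)
river: ρ → (16,36,-35)
ρ-cycle length = 8 (tail of 1 descent step not counted)

8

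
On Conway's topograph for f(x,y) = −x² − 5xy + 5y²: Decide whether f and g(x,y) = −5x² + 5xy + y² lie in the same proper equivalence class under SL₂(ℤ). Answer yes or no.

D₁ = 45, D₂ = 45
river cycle of f (length 2): (5, 5, -1), (-1, 5, 5)
river cycle of g (length 2): (1, 5, -5), (-5, 5, 1)
cycles differ ⇒ inequivalent

no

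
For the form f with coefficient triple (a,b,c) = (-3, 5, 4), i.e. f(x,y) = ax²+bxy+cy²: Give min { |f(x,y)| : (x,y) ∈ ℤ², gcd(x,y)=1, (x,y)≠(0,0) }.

river: ρ → (4,3,-4)
river: ρ → (-4,5,3)
river: ρ → (3,7,-2)
river: ρ → (-2,5,6)
river: ρ → (6,7,-1)
river: ρ → (-1,7,6)
river: ρ → (6,5,-2)
river: ρ → (-2,7,3)
river: ρ → (3,5,-4)
river: ρ → (-4,3,4)
river: ρ → (4,5,-3)
river: ρ → (-3,7,2)
river: ρ → (2,5,-6)
river: ρ → (-6,7,1)
river: ρ → (1,7,-6)
river: ρ → (-6,5,2)
river: ρ → (2,7,-3)
river: ρ → (-3,5,4)
closes: descent 0, river 18
min |a| on river = 1

1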